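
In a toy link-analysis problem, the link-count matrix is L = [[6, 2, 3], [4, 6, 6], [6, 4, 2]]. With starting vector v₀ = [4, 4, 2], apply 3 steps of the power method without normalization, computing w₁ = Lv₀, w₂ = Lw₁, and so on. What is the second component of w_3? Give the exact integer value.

w1 = Lv₀ = (6·4 + 2·4 + 3·2; 4·4 + 6·4 + 6·2; 6·4 + 4·4 + 2·2) = (38, 52, 44)
w2 = Lw1 = (6·38 + 2·52 + 3·44; 4·38 + 6·52 + 6·44; 6·38 + 4·52 + 2·44) = (464, 728, 524)
w3 = Lw2 = (5812, 9368, 6744)
The requested component of w3 is 9368.

9368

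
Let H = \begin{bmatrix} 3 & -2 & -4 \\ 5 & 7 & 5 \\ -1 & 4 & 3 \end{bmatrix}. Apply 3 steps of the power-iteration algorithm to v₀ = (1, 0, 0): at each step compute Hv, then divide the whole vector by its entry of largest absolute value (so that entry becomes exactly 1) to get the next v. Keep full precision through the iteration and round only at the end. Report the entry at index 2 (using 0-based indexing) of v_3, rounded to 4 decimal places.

Hv0 = (3.00000, 5.00000, -1.00000); divide by 5.00000 → v1 = (0.60000, 1.00000, -0.20000)
Hv1 = (0.60000, 9.00000, 2.80000); divide by 9.00000 → v2 = (0.06667, 1.00000, 0.31111)
Hv2 = (-3.04444, 8.88889, 4.86667); divide by 8.88889 → v3 = (-0.34250, 1.00000, 0.54750)
Requested entry of v3: 219/400 = 0.5475

0.5475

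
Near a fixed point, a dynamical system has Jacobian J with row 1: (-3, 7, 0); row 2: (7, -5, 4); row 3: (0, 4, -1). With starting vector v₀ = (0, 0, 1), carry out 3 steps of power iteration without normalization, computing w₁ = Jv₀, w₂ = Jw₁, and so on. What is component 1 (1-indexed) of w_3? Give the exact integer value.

w1 = Jv₀ = (0, 4, -1)
w2 = Jw1 = (28, -24, 17)
w3 = Jw2 = (-252, 384, -113)
The requested component of w3 is -252.

-252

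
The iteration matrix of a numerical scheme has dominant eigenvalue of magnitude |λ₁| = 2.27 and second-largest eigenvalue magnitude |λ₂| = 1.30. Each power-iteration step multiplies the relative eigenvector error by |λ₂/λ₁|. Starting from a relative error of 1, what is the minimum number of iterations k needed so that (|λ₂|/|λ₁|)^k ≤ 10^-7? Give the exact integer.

29

|λ₂/λ₁| = 1.30/2.27 = 0.57269
Need k ≥ ln(10^-7) / ln(0.57269) = -16.1181 / -0.5574 ≈ 28.916
Smallest integer k satisfying the bound: 29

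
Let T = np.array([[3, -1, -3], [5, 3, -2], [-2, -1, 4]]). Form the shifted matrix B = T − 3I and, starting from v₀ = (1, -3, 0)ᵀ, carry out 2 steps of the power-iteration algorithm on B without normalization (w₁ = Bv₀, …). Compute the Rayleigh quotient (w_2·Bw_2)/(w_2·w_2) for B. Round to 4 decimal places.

μ ≈ -0.9790

B = T − 3I has rows (0, -1, -3); (5, 0, -2); (-2, -1, 1)
w1 = Bv₀ = (0·1 + (-1)·(-3) + (-3)·0; 5·1 + 0·(-3) + (-2)·0; (-2)·1 + (-1)·(-3) + 1·0) = (3, 5, 1)
w2 = Bw1 = (0·3 + (-1)·5 + (-3)·1; 5·3 + 0·5 + (-2)·1; (-2)·3 + (-1)·5 + 1·1) = (-8, 13, -10)
Bw2 = (17, -20, -7)
w2·Bw2 = -326; w2·w2 = 333; μ ≈ -326/333 = -0.9790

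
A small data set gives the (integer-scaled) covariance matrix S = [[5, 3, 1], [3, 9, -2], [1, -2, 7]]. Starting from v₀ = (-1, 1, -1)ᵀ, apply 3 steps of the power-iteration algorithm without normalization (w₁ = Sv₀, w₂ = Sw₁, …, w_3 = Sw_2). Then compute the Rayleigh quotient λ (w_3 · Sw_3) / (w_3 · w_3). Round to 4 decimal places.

w1 = Sv₀ = (5·(-1) + 3·1 + 1·(-1); 3·(-1) + 9·1 + (-2)·(-1); 1·(-1) + (-2)·1 + 7·(-1)) = (-3, 8, -10)
w2 = Sw1 = (5·(-3) + 3·8 + 1·(-10); 3·(-3) + 9·8 + (-2)·(-10); 1·(-3) + (-2)·8 + 7·(-10)) = (-1, 83, -89)
w3 = Sw2 = (155, 922, -790)
Sw3 = (2751, 10343, -7219)
w3·Sw3 = 155·2751 + 922·10343 + (-790)·(-7219) = 15665661; w3·w3 = 155·155 + 922·922 + (-790)·(-790) = 1498209
λ ≈ 15665661/1498209 = 10.4563

10.4563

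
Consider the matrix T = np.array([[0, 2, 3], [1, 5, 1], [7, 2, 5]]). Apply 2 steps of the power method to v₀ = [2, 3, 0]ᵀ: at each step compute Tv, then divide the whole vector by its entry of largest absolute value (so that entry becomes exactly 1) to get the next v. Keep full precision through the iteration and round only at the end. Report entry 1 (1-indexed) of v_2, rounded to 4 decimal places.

0.5341

Tv0 = (6.00000, 17.00000, 20.00000); divide by 20.00000 → v1 = (0.30000, 0.85000, 1.00000)
Tv1 = (4.70000, 5.55000, 8.80000); divide by 8.80000 → v2 = (0.53409, 0.63068, 1.00000)
Requested entry of v2: 94/176 = 0.5341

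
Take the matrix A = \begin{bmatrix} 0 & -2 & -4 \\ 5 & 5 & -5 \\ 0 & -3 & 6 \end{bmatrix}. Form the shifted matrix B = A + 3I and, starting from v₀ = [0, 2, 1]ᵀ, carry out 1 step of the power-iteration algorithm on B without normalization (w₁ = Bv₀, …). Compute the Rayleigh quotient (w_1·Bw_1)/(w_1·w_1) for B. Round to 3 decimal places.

4.170

B = A + 3I has rows (3, -2, -4); (5, 8, -5); (0, -3, 9)
w1 = Bv₀ = (3·0 + (-2)·2 + (-4)·1; 5·0 + 8·2 + (-5)·1; 0·0 + (-3)·2 + 9·1) = (-8, 11, 3)
Bw1 = (-58, 33, -6)
w1·Bw1 = 809; w1·w1 = 194; μ ≈ 809/194 = 4.170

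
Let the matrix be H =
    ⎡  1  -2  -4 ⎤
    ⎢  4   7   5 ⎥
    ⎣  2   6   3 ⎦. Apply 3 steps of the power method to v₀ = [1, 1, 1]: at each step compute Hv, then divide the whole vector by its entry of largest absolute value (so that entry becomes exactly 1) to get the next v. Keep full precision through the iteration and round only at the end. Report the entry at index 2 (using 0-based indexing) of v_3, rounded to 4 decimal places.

Hv0 = (-5.00000, 16.00000, 11.00000); divide by 16.00000 → v1 = (-0.31250, 1.00000, 0.68750)
Hv1 = (-5.06250, 9.18750, 7.43750); divide by 9.18750 → v2 = (-0.55102, 1.00000, 0.80952)
Hv2 = (-5.78912, 8.84354, 7.32653); divide by 8.84354 → v3 = (-0.65462, 1.00000, 0.82846)
Requested entry of v3: 1077/1300 = 0.8285

0.8285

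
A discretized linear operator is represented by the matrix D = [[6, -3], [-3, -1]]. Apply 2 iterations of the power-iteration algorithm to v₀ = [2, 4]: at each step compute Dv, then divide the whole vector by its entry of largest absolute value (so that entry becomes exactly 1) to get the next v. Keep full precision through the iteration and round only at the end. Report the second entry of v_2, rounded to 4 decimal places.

Dv0 = (0.00000, -10.00000); divide by -10.00000 → v1 = (0.00000, 1.00000)
Dv1 = (-3.00000, -1.00000); divide by -3.00000 → v2 = (1.00000, 0.33333)
Requested entry of v2: 10/30 = 0.3333

0.3333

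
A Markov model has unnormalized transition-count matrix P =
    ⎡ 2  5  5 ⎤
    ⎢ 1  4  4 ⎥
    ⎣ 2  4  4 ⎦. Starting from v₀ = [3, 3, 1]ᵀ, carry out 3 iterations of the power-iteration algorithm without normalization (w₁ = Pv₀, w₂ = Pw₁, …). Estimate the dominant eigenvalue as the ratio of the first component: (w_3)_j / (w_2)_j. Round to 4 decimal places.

w1 = Pv₀ = (2·3 + 5·3 + 5·1; 1·3 + 4·3 + 4·1; 2·3 + 4·3 + 4·1) = (26, 19, 22)
w2 = Pw1 = (2·26 + 5·19 + 5·22; 1·26 + 4·19 + 4·22; 2·26 + 4·19 + 4·22) = (257, 190, 216)
w3 = Pw2 = (2544, 1881, 2138)
Ratio at component: 2544 / 257 = 9.8988

9.8988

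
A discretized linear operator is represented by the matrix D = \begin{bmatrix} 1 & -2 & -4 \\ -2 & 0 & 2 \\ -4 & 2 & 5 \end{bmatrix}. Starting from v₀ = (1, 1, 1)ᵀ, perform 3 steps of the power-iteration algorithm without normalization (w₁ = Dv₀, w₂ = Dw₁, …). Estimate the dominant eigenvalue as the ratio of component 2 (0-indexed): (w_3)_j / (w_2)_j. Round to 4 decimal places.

w1 = Dv₀ = (-5, 0, 3)
w2 = Dw1 = (-17, 16, 35)
w3 = Dw2 = (-189, 104, 275)
Ratio at component: 275 / 35 = 7.8571

λ ≈ 7.8571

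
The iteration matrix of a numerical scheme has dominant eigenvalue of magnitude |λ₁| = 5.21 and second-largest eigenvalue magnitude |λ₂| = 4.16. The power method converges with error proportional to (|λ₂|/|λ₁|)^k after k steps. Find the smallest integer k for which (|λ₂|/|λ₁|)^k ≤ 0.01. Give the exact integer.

21

|λ₂/λ₁| = 4.16/5.21 = 0.79846
Need k ≥ ln(0.01) / ln(0.79846) = -4.6052 / -0.2251 ≈ 20.462
Smallest integer k satisfying the bound: 21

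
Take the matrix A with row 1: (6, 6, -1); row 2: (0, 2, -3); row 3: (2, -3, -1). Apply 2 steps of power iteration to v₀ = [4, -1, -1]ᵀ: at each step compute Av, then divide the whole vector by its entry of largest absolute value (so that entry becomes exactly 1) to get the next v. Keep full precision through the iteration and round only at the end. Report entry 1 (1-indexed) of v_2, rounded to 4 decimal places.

1.0000

Av0 = (19.00000, 1.00000, 12.00000); divide by 19.00000 → v1 = (1.00000, 0.05263, 0.63158)
Av1 = (5.68421, -1.78947, 1.21053); divide by 5.68421 → v2 = (1.00000, -0.31481, 0.21296)
Requested entry of v2: 108/108 = 1.0000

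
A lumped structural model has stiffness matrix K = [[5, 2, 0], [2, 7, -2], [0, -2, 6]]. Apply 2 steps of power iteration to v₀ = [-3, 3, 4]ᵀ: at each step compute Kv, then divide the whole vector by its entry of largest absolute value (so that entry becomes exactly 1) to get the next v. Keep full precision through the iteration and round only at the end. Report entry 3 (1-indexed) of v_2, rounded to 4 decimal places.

Kv0 = (-9.00000, 7.00000, 18.00000); divide by 18.00000 → v1 = (-0.50000, 0.38889, 1.00000)
Kv1 = (-1.72222, -0.27778, 5.22222); divide by 5.22222 → v2 = (-0.32979, -0.05319, 1.00000)
Requested entry of v2: 94/94 = 1.0000

1.0000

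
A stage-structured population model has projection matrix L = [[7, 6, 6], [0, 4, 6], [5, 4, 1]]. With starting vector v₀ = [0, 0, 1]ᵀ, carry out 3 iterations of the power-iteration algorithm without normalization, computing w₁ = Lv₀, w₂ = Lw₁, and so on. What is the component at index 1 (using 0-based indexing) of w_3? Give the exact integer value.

w1 = Lv₀ = (6, 6, 1)
w2 = Lw1 = (84, 30, 55)
w3 = Lw2 = (1098, 450, 595)
The requested component of w3 is 450.

450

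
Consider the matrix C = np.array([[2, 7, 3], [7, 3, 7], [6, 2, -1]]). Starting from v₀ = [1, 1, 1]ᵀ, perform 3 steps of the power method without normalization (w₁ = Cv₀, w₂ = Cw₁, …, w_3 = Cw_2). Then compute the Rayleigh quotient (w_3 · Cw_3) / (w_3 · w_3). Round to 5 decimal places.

w1 = Cv₀ = (2·1 + 7·1 + 3·1; 7·1 + 3·1 + 7·1; 6·1 + 2·1 + (-1)·1) = (12, 17, 7)
w2 = Cw1 = (2·12 + 7·17 + 3·7; 7·12 + 3·17 + 7·7; 6·12 + 2·17 + (-1)·7) = (164, 184, 99)
w3 = Cw2 = (1913, 2393, 1253)
Cw3 = (24336, 29341, 15011)
w3·Cw3 = 1913·24336 + 2393·29341 + 1253·15011 = 135576564; w3·w3 = 1913·1913 + 2393·2393 + 1253·1253 = 10956027
λ ≈ 135576564/10956027 = 12.37461

12.37461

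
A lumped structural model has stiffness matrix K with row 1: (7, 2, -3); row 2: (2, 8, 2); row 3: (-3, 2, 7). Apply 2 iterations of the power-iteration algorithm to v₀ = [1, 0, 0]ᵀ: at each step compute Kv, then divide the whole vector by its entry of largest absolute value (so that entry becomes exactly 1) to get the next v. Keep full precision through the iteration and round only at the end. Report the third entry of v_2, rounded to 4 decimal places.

Kv0 = (7.00000, 2.00000, -3.00000); divide by 7.00000 → v1 = (1.00000, 0.28571, -0.42857)
Kv1 = (8.85714, 3.42857, -5.42857); divide by 8.85714 → v2 = (1.00000, 0.38710, -0.61290)
Requested entry of v2: -38/62 = -0.6129

-0.6129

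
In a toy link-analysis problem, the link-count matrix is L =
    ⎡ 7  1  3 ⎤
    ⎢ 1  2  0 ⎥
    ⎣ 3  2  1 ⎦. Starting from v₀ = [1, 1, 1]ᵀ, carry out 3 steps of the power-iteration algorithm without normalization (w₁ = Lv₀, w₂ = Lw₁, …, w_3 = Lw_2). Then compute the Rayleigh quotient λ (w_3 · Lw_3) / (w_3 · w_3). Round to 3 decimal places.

λ ≈ 8.483

w1 = Lv₀ = (11, 3, 6)
w2 = Lw1 = (98, 17, 45)
w3 = Lw2 = (838, 132, 373)
Lw3 = (7117, 1102, 3151)
w3·Lw3 = 838·7117 + 132·1102 + 373·3151 = 7284833; w3·w3 = 838·838 + 132·132 + 373·373 = 858797
λ ≈ 7284833/858797 = 8.483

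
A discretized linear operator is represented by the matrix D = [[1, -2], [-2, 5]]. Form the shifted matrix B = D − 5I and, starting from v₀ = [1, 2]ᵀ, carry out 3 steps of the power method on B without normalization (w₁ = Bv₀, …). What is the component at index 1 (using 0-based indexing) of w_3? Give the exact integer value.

B = D − 5I has rows (-4, -2); (-2, 0)
w1 = Bv₀ = (-8, -2)
w2 = Bw1 = (36, 16)
w3 = Bw2 = (-176, -72)
Requested component of w3: -72

-72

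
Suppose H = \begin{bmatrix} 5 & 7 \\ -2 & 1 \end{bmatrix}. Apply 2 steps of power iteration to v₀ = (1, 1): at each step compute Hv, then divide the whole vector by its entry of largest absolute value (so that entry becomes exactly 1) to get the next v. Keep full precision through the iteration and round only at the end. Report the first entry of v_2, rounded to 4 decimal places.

1.0000

Hv0 = (12.00000, -1.00000); divide by 12.00000 → v1 = (1.00000, -0.08333)
Hv1 = (4.41667, -2.08333); divide by 4.41667 → v2 = (1.00000, -0.47170)
Requested entry of v2: 53/53 = 1.0000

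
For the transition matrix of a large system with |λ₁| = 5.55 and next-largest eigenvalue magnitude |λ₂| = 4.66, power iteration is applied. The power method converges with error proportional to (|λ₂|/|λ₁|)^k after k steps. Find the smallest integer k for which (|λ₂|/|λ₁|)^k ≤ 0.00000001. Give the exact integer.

|λ₂/λ₁| = 4.66/5.55 = 0.83964
Need k ≥ ln(0.00000001) / ln(0.83964) = -18.4207 / -0.1748 ≈ 105.392
Smallest integer k satisfying the bound: 106

106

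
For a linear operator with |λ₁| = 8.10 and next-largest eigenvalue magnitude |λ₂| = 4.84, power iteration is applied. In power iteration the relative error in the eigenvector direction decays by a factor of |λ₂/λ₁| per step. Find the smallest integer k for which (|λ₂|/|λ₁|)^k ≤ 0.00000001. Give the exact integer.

|λ₂/λ₁| = 4.84/8.10 = 0.59753
Need k ≥ ln(0.00000001) / ln(0.59753) = -18.4207 / -0.5149 ≈ 35.772
Smallest integer k satisfying the bound: 36

36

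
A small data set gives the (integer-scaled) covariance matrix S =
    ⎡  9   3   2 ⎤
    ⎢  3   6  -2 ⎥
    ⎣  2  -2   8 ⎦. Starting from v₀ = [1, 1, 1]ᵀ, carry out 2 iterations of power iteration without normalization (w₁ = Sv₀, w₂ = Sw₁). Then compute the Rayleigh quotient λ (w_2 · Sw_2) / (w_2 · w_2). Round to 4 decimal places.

11.0438

w1 = Sv₀ = (14, 7, 8)
w2 = Sw1 = (163, 68, 78)
Sw2 = (1827, 741, 814)
w2·Sw2 = 163·1827 + 68·741 + 78·814 = 411681; w2·w2 = 163·163 + 68·68 + 78·78 = 37277
λ ≈ 411681/37277 = 11.0438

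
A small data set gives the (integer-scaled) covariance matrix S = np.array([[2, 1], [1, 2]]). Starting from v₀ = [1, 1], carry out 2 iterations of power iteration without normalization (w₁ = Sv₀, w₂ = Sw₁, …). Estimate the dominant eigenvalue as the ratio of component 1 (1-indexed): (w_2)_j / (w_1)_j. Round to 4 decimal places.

w1 = Sv₀ = (2·1 + 1·1; 1·1 + 2·1) = (3, 3)
w2 = Sw1 = (2·3 + 1·3; 1·3 + 2·3) = (9, 9)
Ratio at component: 9 / 3 = 3.0000

3.0000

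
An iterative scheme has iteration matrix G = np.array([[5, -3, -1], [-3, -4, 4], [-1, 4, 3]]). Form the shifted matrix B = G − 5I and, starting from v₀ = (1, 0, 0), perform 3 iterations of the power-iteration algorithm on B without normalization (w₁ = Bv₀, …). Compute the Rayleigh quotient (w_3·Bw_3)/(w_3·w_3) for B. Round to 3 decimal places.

-11.294

B = G − 5I has rows (0, -3, -1); (-3, -9, 4); (-1, 4, -2)
w1 = Bv₀ = (0·1 + (-3)·0 + (-1)·0; (-3)·1 + (-9)·0 + 4·0; (-1)·1 + 4·0 + (-2)·0) = (0, -3, -1)
w2 = Bw1 = (0·0 + (-3)·(-3) + (-1)·(-1); (-3)·0 + (-9)·(-3) + 4·(-1); (-1)·0 + 4·(-3) + (-2)·(-1)) = (10, 23, -10)
w3 = Bw2 = (-59, -277, 102)
Bw3 = (729, 3078, -1253)
w3·Bw3 = -1023423; w3·w3 = 90614; μ ≈ -1023423/90614 = -11.294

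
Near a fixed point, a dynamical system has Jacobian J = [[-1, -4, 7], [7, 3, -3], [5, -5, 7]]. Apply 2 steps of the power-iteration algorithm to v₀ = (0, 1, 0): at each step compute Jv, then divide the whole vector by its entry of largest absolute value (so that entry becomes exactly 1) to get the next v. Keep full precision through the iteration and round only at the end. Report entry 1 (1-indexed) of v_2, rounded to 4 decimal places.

Jv0 = (-4.00000, 3.00000, -5.00000); divide by -5.00000 → v1 = (0.80000, -0.60000, 1.00000)
Jv1 = (8.60000, 0.80000, 14.00000); divide by 14.00000 → v2 = (0.61429, 0.05714, 1.00000)
Requested entry of v2: -43/-70 = 0.6143

0.6143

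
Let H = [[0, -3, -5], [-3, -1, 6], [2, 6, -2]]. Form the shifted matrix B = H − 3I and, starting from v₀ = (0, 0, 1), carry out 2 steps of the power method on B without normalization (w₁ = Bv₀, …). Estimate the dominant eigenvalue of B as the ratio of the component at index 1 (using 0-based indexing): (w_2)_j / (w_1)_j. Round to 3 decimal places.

-6.500

B = H − 3I has rows (-3, -3, -5); (-3, -4, 6); (2, 6, -5)
w1 = Bv₀ = ((-3)·0 + (-3)·0 + (-5)·1; (-3)·0 + (-4)·0 + 6·1; 2·0 + 6·0 + (-5)·1) = (-5, 6, -5)
w2 = Bw1 = ((-3)·(-5) + (-3)·6 + (-5)·(-5); (-3)·(-5) + (-4)·6 + 6·(-5); 2·(-5) + 6·6 + (-5)·(-5)) = (22, -39, 51)
Ratio: -39/6 = -6.500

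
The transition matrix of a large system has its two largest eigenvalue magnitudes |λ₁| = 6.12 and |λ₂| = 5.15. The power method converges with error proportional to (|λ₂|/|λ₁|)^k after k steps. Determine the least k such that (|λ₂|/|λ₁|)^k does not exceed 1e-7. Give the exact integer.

94

|λ₂/λ₁| = 5.15/6.12 = 0.84150
Need k ≥ ln(1e-7) / ln(0.84150) = -16.1181 / -0.1726 ≈ 93.403
Smallest integer k satisfying the bound: 94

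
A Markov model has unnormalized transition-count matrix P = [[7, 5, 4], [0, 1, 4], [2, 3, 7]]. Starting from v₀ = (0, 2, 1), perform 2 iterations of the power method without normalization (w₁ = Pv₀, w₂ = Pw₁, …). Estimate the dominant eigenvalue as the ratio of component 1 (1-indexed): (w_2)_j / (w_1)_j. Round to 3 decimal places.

12.857

w1 = Pv₀ = (7·0 + 5·2 + 4·1; 0·0 + 1·2 + 4·1; 2·0 + 3·2 + 7·1) = (14, 6, 13)
w2 = Pw1 = (7·14 + 5·6 + 4·13; 0·14 + 1·6 + 4·13; 2·14 + 3·6 + 7·13) = (180, 58, 137)
Ratio at component: 180 / 14 = 12.857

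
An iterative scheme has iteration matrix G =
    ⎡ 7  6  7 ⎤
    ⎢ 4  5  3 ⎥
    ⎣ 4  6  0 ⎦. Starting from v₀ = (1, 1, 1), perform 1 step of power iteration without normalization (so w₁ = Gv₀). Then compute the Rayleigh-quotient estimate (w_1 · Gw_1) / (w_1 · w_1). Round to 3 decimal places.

w1 = Gv₀ = (20, 12, 10)
Gw1 = (282, 170, 152)
w1·Gw1 = 20·282 + 12·170 + 10·152 = 9200; w1·w1 = 20·20 + 12·12 + 10·10 = 644
λ ≈ 9200/644 = 14.286

λ ≈ 14.286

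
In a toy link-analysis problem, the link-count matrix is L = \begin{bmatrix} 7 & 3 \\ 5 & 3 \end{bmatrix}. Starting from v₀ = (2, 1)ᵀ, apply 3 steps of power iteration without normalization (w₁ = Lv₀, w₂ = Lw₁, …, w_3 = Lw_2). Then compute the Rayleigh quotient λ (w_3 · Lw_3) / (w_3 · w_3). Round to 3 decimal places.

λ ≈ 9.359

w1 = Lv₀ = (7·2 + 3·1; 5·2 + 3·1) = (17, 13)
w2 = Lw1 = (7·17 + 3·13; 5·17 + 3·13) = (158, 124)
w3 = Lw2 = (1478, 1162)
Lw3 = (13832, 10876)
w3·Lw3 = 1478·13832 + 1162·10876 = 33081608; w3·w3 = 1478·1478 + 1162·1162 = 3534728
λ ≈ 33081608/3534728 = 9.359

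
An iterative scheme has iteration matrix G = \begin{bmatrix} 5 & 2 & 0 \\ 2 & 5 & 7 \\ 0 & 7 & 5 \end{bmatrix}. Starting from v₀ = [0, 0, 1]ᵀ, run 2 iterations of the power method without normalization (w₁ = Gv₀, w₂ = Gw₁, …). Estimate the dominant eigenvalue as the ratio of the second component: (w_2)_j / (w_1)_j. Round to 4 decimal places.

w1 = Gv₀ = (0, 7, 5)
w2 = Gw1 = (14, 70, 74)
Ratio at component: 70 / 7 = 10.0000

λ ≈ 10.0000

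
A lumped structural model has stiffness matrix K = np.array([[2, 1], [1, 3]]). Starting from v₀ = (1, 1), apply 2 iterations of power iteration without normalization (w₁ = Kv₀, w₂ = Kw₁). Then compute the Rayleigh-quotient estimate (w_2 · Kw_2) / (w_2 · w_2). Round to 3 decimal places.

λ ≈ 3.615

w1 = Kv₀ = (2·1 + 1·1; 1·1 + 3·1) = (3, 4)
w2 = Kw1 = (2·3 + 1·4; 1·3 + 3·4) = (10, 15)
Kw2 = (35, 55)
w2·Kw2 = 10·35 + 15·55 = 1175; w2·w2 = 10·10 + 15·15 = 325
λ ≈ 1175/325 = 3.615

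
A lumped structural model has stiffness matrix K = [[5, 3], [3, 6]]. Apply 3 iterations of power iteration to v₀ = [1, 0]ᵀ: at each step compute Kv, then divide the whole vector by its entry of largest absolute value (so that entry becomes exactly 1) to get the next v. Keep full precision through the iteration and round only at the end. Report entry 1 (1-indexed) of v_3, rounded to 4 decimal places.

Kv0 = (5.00000, 3.00000); divide by 5.00000 → v1 = (1.00000, 0.60000)
Kv1 = (6.80000, 6.60000); divide by 6.80000 → v2 = (1.00000, 0.97059)
Kv2 = (7.91176, 8.82353); divide by 8.82353 → v3 = (0.89667, 1.00000)
Requested entry of v3: 269/300 = 0.8967

0.8967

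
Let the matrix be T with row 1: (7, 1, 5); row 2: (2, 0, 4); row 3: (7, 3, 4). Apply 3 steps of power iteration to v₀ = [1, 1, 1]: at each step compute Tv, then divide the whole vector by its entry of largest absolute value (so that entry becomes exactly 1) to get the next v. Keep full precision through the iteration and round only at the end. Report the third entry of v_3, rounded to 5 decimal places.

Tv0 = (13.000000, 6.000000, 14.000000); divide by 14.000000 → v1 = (0.928571, 0.428571, 1.000000)
Tv1 = (11.928571, 5.857143, 11.785714); divide by 11.928571 → v2 = (1.000000, 0.491018, 0.988024)
Tv2 = (12.431138, 5.952096, 12.425150); divide by 12.431138 → v3 = (1.000000, 0.478805, 0.999518)
Requested entry of v3: 2075/2076 = 0.99952

0.99952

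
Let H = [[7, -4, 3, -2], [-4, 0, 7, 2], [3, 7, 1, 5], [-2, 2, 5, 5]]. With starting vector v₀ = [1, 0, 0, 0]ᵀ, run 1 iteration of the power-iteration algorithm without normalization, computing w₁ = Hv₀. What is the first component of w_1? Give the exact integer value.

7

w1 = Hv₀ = (7, -4, 3, -2)
The requested component of w1 is 7.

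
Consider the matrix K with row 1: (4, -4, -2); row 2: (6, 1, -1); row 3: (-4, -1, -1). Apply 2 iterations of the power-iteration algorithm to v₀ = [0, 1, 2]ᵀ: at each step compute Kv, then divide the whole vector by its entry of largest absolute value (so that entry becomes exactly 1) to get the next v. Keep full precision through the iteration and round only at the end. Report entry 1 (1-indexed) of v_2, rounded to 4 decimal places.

0.4783

Kv0 = (-8.00000, -1.00000, -3.00000); divide by -8.00000 → v1 = (1.00000, 0.12500, 0.37500)
Kv1 = (2.75000, 5.75000, -4.50000); divide by 5.75000 → v2 = (0.47826, 1.00000, -0.78261)
Requested entry of v2: -22/-46 = 0.4783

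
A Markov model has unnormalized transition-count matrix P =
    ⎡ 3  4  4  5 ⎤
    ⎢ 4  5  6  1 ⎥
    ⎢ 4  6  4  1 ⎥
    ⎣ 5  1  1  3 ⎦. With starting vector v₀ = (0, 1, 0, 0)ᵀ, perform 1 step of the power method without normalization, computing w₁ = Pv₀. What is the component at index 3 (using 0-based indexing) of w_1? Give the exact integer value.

1

w1 = Pv₀ = (3·0 + 4·1 + 4·0 + 5·0; 4·0 + 5·1 + 6·0 + 1·0; 4·0 + 6·1 + 4·0 + 1·0; 5·0 + 1·1 + 1·0 + 3·0) = (4, 5, 6, 1)
The requested component of w1 is 1.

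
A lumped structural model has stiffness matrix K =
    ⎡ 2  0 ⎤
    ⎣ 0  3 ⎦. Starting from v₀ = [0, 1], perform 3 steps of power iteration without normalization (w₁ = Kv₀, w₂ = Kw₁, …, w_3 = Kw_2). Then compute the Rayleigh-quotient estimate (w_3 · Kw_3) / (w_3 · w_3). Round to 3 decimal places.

3.000

w1 = Kv₀ = (2·0 + 0·1; 0·0 + 3·1) = (0, 3)
w2 = Kw1 = (2·0 + 0·3; 0·0 + 3·3) = (0, 9)
w3 = Kw2 = (0, 27)
Kw3 = (0, 81)
w3·Kw3 = 0·0 + 27·81 = 2187; w3·w3 = 0·0 + 27·27 = 729
λ ≈ 2187/729 = 3.000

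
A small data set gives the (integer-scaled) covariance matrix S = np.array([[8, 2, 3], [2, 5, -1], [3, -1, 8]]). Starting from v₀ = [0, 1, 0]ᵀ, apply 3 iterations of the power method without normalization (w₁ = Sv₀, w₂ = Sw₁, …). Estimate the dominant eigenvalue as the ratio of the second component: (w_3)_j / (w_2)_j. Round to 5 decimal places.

w1 = Sv₀ = (2, 5, -1)
w2 = Sw1 = (23, 30, -7)
w3 = Sw2 = (223, 203, -17)
Ratio at component: 203 / 30 = 6.76667

λ ≈ 6.76667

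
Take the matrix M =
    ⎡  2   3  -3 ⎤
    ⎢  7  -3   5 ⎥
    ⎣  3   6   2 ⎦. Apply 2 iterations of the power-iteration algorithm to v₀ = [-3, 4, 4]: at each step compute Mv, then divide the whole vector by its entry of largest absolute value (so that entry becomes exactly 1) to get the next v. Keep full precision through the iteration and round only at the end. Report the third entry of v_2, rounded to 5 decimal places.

Mv0 = (-6.000000, -13.000000, 23.000000); divide by 23.000000 → v1 = (-0.260870, -0.565217, 1.000000)
Mv1 = (-5.217391, 4.869565, -2.173913); divide by -5.217391 → v2 = (1.000000, -0.933333, 0.416667)
Requested entry of v2: -50/-120 = 0.41667

0.41667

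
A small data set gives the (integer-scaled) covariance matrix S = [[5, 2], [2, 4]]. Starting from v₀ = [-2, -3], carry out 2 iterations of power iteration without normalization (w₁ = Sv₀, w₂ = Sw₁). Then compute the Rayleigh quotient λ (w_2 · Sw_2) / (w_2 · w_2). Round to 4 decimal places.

w1 = Sv₀ = (5·(-2) + 2·(-3); 2·(-2) + 4·(-3)) = (-16, -16)
w2 = Sw1 = (5·(-16) + 2·(-16); 2·(-16) + 4·(-16)) = (-112, -96)
Sw2 = (-752, -608)
w2·Sw2 = (-112)·(-752) + (-96)·(-608) = 142592; w2·w2 = (-112)·(-112) + (-96)·(-96) = 21760
λ ≈ 142592/21760 = 6.5529

6.5529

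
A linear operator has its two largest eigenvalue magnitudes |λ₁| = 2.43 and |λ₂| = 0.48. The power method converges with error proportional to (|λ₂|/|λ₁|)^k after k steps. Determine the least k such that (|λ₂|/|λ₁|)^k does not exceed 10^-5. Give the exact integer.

8

|λ₂/λ₁| = 0.48/2.43 = 0.19753
Need k ≥ ln(10^-5) / ln(0.19753) = -11.5129 / -1.6219 ≈ 7.099
Smallest integer k satisfying the bound: 8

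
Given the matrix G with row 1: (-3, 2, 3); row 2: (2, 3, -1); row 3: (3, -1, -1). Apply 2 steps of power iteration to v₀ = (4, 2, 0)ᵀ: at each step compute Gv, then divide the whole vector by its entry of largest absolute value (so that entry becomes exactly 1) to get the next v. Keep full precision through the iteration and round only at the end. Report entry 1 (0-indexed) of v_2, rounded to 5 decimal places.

0.19512

Gv0 = (-8.000000, 14.000000, 10.000000); divide by 14.000000 → v1 = (-0.571429, 1.000000, 0.714286)
Gv1 = (5.857143, 1.142857, -3.428571); divide by 5.857143 → v2 = (1.000000, 0.195122, -0.585366)
Requested entry of v2: 16/82 = 0.19512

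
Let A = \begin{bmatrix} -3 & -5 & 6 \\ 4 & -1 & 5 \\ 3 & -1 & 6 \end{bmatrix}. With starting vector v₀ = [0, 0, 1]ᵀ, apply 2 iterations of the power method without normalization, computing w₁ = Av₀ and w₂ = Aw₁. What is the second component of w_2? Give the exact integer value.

49

w1 = Av₀ = (6, 5, 6)
w2 = Aw1 = (-7, 49, 49)
The requested component of w2 is 49.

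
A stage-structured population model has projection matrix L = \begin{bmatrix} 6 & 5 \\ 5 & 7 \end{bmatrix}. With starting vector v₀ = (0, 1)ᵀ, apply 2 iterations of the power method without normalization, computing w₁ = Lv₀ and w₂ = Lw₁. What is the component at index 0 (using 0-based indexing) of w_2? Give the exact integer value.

65

w1 = Lv₀ = (6·0 + 5·1; 5·0 + 7·1) = (5, 7)
w2 = Lw1 = (6·5 + 5·7; 5·5 + 7·7) = (65, 74)
The requested component of w2 is 65.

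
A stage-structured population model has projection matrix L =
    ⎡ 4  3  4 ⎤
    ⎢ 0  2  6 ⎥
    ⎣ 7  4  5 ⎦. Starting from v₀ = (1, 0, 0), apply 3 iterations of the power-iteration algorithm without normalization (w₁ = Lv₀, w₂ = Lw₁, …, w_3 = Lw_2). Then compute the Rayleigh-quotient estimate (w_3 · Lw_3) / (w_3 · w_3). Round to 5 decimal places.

λ ≈ 12.23828

w1 = Lv₀ = (4, 0, 7)
w2 = Lw1 = (44, 42, 63)
w3 = Lw2 = (554, 462, 791)
Lw3 = (6766, 5670, 9681)
w3·Lw3 = 554·6766 + 462·5670 + 791·9681 = 14025575; w3·w3 = 554·554 + 462·462 + 791·791 = 1146041
λ ≈ 14025575/1146041 = 12.23828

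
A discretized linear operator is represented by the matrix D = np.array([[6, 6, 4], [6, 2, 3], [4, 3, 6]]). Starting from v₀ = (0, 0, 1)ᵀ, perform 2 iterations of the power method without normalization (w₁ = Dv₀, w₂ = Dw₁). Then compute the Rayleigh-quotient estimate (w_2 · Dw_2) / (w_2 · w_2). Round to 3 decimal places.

13.569

w1 = Dv₀ = (4, 3, 6)
w2 = Dw1 = (66, 48, 61)
Dw2 = (928, 675, 774)
w2·Dw2 = 66·928 + 48·675 + 61·774 = 140862; w2·w2 = 66·66 + 48·48 + 61·61 = 10381
λ ≈ 140862/10381 = 13.569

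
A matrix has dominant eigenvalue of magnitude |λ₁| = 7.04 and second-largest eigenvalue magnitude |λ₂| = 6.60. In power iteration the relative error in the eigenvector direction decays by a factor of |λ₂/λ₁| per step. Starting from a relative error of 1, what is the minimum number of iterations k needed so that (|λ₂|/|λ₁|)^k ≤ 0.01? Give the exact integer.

|λ₂/λ₁| = 6.60/7.04 = 0.93750
Need k ≥ ln(0.01) / ln(0.93750) = -4.6052 / -0.0645 ≈ 71.355
Smallest integer k satisfying the bound: 72

72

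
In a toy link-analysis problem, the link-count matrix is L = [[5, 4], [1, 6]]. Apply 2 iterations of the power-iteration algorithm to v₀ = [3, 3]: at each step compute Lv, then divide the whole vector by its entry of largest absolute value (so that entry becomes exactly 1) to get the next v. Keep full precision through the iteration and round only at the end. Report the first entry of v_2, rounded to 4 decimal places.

1.0000

Lv0 = (27.00000, 21.00000); divide by 27.00000 → v1 = (1.00000, 0.77778)
Lv1 = (8.11111, 5.66667); divide by 8.11111 → v2 = (1.00000, 0.69863)
Requested entry of v2: 219/219 = 1.0000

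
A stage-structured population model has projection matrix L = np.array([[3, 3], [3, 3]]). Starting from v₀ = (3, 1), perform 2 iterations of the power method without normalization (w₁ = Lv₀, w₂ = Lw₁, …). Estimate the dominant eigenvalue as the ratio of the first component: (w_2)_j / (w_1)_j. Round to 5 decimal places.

6.00000

w1 = Lv₀ = (3·3 + 3·1; 3·3 + 3·1) = (12, 12)
w2 = Lw1 = (3·12 + 3·12; 3·12 + 3·12) = (72, 72)
Ratio at component: 72 / 12 = 6.00000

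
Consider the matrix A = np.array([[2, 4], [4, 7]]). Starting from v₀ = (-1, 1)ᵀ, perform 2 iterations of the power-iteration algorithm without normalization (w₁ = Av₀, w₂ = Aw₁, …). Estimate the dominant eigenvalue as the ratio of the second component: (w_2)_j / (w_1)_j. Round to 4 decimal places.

9.6667

w1 = Av₀ = (2, 3)
w2 = Aw1 = (16, 29)
Ratio at component: 29 / 3 = 9.6667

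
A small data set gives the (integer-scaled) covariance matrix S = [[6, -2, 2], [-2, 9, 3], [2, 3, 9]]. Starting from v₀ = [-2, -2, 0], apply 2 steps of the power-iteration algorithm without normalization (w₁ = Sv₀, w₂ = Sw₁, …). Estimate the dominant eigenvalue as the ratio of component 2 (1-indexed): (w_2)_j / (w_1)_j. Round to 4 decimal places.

w1 = Sv₀ = (6·(-2) + (-2)·(-2) + 2·0; (-2)·(-2) + 9·(-2) + 3·0; 2·(-2) + 3·(-2) + 9·0) = (-8, -14, -10)
w2 = Sw1 = (6·(-8) + (-2)·(-14) + 2·(-10); (-2)·(-8) + 9·(-14) + 3·(-10); 2·(-8) + 3·(-14) + 9·(-10)) = (-40, -140, -148)
Ratio at component: -140 / -14 = 10.0000

λ ≈ 10.0000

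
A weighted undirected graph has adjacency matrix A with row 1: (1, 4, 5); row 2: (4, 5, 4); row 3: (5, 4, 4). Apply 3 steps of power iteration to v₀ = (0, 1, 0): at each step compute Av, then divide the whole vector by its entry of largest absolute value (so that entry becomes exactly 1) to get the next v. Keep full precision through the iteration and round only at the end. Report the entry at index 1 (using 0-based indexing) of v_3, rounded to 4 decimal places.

Av0 = (4.00000, 5.00000, 4.00000); divide by 5.00000 → v1 = (0.80000, 1.00000, 0.80000)
Av1 = (8.80000, 11.40000, 11.20000); divide by 11.40000 → v2 = (0.77193, 1.00000, 0.98246)
Av2 = (9.68421, 12.01754, 11.78947); divide by 12.01754 → v3 = (0.80584, 1.00000, 0.98102)
Requested entry of v3: 685/685 = 1.0000

1.0000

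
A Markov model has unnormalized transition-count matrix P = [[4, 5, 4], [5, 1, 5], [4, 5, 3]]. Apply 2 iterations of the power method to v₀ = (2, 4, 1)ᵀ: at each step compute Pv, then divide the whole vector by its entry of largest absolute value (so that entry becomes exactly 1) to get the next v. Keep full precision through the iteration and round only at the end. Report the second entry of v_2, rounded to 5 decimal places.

0.96254

Pv0 = (32.000000, 19.000000, 31.000000); divide by 32.000000 → v1 = (1.000000, 0.593750, 0.968750)
Pv1 = (10.843750, 10.437500, 9.875000); divide by 10.843750 → v2 = (1.000000, 0.962536, 0.910663)
Requested entry of v2: 334/347 = 0.96254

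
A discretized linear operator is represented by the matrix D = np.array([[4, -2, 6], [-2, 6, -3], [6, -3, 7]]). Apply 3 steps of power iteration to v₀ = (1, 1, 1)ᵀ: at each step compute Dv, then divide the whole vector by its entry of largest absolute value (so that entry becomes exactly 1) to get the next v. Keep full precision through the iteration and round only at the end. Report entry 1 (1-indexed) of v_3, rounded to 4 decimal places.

Dv0 = (8.00000, 1.00000, 10.00000); divide by 10.00000 → v1 = (0.80000, 0.10000, 1.00000)
Dv1 = (9.00000, -4.00000, 11.50000); divide by 11.50000 → v2 = (0.78261, -0.34783, 1.00000)
Dv2 = (9.82609, -6.65217, 12.73913); divide by 12.73913 → v3 = (0.77133, -0.52218, 1.00000)
Requested entry of v3: 1130/1465 = 0.7713

0.7713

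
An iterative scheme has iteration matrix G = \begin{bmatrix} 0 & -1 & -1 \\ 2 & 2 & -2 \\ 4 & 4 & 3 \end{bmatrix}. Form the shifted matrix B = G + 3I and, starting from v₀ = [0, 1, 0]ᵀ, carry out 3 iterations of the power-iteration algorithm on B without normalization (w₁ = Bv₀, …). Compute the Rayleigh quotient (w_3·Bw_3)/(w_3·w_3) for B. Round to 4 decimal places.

4.5342

B = G + 3I has rows (3, -1, -1); (2, 5, -2); (4, 4, 6)
w1 = Bv₀ = (-1, 5, 4)
w2 = Bw1 = (-12, 15, 40)
w3 = Bw2 = (-91, -29, 252)
Bw3 = (-496, -831, 1032)
w3·Bw3 = 329299; w3·w3 = 72626; μ ≈ 329299/72626 = 4.5342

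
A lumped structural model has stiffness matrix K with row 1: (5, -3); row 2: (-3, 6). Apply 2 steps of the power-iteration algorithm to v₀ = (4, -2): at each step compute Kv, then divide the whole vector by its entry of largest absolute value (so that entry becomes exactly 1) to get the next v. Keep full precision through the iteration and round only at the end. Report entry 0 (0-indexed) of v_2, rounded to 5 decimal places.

Kv0 = (26.000000, -24.000000); divide by 26.000000 → v1 = (1.000000, -0.923077)
Kv1 = (7.769231, -8.538462); divide by -8.538462 → v2 = (-0.909910, 1.000000)
Requested entry of v2: 202/-222 = -0.90991

-0.90991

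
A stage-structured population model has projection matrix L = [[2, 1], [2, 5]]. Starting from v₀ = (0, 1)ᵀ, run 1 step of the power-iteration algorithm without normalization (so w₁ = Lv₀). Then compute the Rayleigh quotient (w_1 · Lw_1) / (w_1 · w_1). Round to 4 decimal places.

w1 = Lv₀ = (1, 5)
Lw1 = (7, 27)
w1·Lw1 = 1·7 + 5·27 = 142; w1·w1 = 1·1 + 5·5 = 26
λ ≈ 142/26 = 5.4615

5.4615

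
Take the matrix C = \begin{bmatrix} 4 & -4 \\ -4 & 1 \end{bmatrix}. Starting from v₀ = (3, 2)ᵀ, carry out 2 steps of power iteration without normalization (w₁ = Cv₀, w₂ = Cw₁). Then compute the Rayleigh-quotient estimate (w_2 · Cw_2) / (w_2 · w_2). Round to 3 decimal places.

6.524

w1 = Cv₀ = (4·3 + (-4)·2; (-4)·3 + 1·2) = (4, -10)
w2 = Cw1 = (4·4 + (-4)·(-10); (-4)·4 + 1·(-10)) = (56, -26)
Cw2 = (328, -250)
w2·Cw2 = 56·328 + (-26)·(-250) = 24868; w2·w2 = 56·56 + (-26)·(-26) = 3812
λ ≈ 24868/3812 = 6.524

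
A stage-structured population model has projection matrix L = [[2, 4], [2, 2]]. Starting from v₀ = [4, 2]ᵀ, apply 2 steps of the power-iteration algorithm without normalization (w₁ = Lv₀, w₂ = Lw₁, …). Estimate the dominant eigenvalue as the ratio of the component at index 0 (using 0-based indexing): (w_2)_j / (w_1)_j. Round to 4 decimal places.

w1 = Lv₀ = (2·4 + 4·2; 2·4 + 2·2) = (16, 12)
w2 = Lw1 = (2·16 + 4·12; 2·16 + 2·12) = (80, 56)
Ratio at component: 80 / 16 = 5.0000

λ ≈ 5.0000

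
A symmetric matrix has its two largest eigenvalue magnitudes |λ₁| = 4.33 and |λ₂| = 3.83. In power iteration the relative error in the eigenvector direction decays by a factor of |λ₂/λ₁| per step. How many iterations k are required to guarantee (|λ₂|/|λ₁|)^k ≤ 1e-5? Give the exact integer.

|λ₂/λ₁| = 3.83/4.33 = 0.88453
Need k ≥ ln(1e-5) / ln(0.88453) = -11.5129 / -0.1227 ≈ 93.828
Smallest integer k satisfying the bound: 94

94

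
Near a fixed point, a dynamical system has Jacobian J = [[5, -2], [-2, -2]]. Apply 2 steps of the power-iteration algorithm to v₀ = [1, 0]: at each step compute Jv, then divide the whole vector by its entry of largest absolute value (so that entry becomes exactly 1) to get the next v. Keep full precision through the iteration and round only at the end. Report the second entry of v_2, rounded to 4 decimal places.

-0.2069

Jv0 = (5.00000, -2.00000); divide by 5.00000 → v1 = (1.00000, -0.40000)
Jv1 = (5.80000, -1.20000); divide by 5.80000 → v2 = (1.00000, -0.20690)
Requested entry of v2: -6/29 = -0.2069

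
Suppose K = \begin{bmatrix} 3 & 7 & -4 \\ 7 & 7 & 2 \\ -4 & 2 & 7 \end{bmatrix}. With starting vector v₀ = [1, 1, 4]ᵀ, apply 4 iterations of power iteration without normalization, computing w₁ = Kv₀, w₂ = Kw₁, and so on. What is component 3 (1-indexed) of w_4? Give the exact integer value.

16418

w1 = Kv₀ = (3·1 + 7·1 + (-4)·4; 7·1 + 7·1 + 2·4; (-4)·1 + 2·1 + 7·4) = (-6, 22, 26)
w2 = Kw1 = (3·(-6) + 7·22 + (-4)·26; 7·(-6) + 7·22 + 2·26; (-4)·(-6) + 2·22 + 7·26) = (32, 164, 250)
w3 = Kw2 = (244, 1872, 1950)
w4 = Kw3 = (6036, 18712, 16418)
The requested component of w4 is 16418.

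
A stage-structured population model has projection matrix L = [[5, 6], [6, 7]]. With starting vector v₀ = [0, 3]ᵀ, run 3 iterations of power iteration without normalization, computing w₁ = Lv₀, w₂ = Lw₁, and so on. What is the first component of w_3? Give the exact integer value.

w1 = Lv₀ = (18, 21)
w2 = Lw1 = (216, 255)
w3 = Lw2 = (2610, 3081)
The requested component of w3 is 2610.

2610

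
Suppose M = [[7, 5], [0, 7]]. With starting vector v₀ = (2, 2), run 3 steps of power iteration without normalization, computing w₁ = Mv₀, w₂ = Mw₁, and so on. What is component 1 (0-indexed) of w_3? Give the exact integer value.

w1 = Mv₀ = (7·2 + 5·2; 0·2 + 7·2) = (24, 14)
w2 = Mw1 = (7·24 + 5·14; 0·24 + 7·14) = (238, 98)
w3 = Mw2 = (2156, 686)
The requested component of w3 is 686.

686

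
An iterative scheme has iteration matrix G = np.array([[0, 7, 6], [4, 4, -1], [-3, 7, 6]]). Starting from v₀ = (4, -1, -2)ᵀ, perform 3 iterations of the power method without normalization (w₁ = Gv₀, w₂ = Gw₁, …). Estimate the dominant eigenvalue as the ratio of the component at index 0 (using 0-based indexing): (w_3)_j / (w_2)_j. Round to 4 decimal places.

w1 = Gv₀ = (0·4 + 7·(-1) + 6·(-2); 4·4 + 4·(-1) + (-1)·(-2); (-3)·4 + 7·(-1) + 6·(-2)) = (-19, 14, -31)
w2 = Gw1 = (0·(-19) + 7·14 + 6·(-31); 4·(-19) + 4·14 + (-1)·(-31); (-3)·(-19) + 7·14 + 6·(-31)) = (-88, 11, -31)
w3 = Gw2 = (-109, -277, 155)
Ratio at component: -109 / -88 = 1.2386

λ ≈ 1.2386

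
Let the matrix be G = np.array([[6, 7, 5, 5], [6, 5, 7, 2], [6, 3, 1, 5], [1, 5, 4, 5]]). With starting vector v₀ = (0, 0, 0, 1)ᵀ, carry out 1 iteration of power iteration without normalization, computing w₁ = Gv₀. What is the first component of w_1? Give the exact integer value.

5

w1 = Gv₀ = (5, 2, 5, 5)
The requested component of w1 is 5.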